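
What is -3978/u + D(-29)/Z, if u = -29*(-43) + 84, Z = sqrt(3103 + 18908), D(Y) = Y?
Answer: -3978/1331 - sqrt(22011)/759 ≈ -3.1842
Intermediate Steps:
Z = sqrt(22011) ≈ 148.36
u = 1331 (u = 1247 + 84 = 1331)
-3978/u + D(-29)/Z = -3978/1331 - 29*sqrt(22011)/22011 = -3978*1/1331 - sqrt(22011)/759 = -3978/1331 - sqrt(22011)/759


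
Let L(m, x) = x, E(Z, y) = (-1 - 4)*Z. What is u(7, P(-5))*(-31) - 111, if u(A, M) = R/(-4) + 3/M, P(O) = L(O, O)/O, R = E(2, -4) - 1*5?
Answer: -1281/4 ≈ -320.25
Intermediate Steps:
E(Z, y) = -5*Z
R = -15 (R = -5*2 - 1*5 = -10 - 5 = -15)
P(O) = 1 (P(O) = O/O = 1)
u(A, M) = 15/4 + 3/M (u(A, M) = -15/(-4) + 3/M = -15*(-¼) + 3/M = 15/4 + 3/M)
u(7, P(-5))*(-31) - 111 = (15/4 + 3/1)*(-31) - 111 = (15/4 + 3*1)*(-31) - 111 = (15/4 + 3)*(-31) - 111 = (27/4)*(-31) - 111 = -837/4 - 111 = -1281/4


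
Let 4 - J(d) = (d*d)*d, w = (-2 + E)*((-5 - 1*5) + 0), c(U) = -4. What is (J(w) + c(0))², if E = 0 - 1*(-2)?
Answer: 0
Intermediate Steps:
E = 2 (E = 0 + 2 = 2)
w = 0 (w = (-2 + 2)*((-5 - 1*5) + 0) = 0*((-5 - 5) + 0) = 0*(-10 + 0) = 0*(-10) = 0)
J(d) = 4 - d³ (J(d) = 4 - d*d*d = 4 - d²*d = 4 - d³)
(J(w) + c(0))² = ((4 - 1*0³) - 4)² = ((4 - 1*0) - 4)² = ((4 + 0) - 4)² = (4 - 4)² = 0² = 0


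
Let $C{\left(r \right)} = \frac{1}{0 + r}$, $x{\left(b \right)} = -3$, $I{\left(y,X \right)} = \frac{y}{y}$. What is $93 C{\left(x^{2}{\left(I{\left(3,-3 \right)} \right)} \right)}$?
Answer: $\frac{31}{3} \approx 10.333$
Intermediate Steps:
$I{\left(y,X \right)} = 1$
$C{\left(r \right)} = \frac{1}{r}$
$93 C{\left(x^{2}{\left(I{\left(3,-3 \right)} \right)} \right)} = \frac{93}{\left(-3\right)^{2}} = \frac{93}{9} = 93 \cdot \frac{1}{9} = \frac{31}{3}$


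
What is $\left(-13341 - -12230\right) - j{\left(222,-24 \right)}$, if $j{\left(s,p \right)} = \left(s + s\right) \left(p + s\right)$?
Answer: $-89023$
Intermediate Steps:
$j{\left(s,p \right)} = 2 s \left(p + s\right)$
$\left(-13341 - -12230\right) - j{\left(222,-24 \right)} = \left(-13341 - -12230\right) - 2 \cdot 222 \left(-24 + 222\right) = \left(-13341 + 12230\right) - 2 \cdot 222 \cdot 198 = -1111 - 87912 = -89023$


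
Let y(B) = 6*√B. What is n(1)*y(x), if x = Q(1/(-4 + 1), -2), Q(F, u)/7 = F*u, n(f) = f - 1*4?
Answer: -6*√42 ≈ -38.884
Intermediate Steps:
n(f) = -4 + f (n(f) = f - 4 = -4 + f)
Q(F, u) = 7*F*u (Q(F, u) = 7*(F*u) = 7*F*u)
x = 14/3 (x = 7*(-2)/(-4 + 1) = 7*(-2)/(-3) = 7*(-⅓)*(-2) = 14/3 ≈ 4.6667)
n(1)*y(x) = (-4 + 1)*(6*√(14/3)) = -18*√42/3 = -6*√42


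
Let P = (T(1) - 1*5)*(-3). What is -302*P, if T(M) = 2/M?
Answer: -2718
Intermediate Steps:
P = 9 (P = (2/1 - 1*5)*(-3) = (2*1 - 5)*(-3) = (2 - 5)*(-3) = -3*(-3) = 9)
-302*P = -302*9 = -2718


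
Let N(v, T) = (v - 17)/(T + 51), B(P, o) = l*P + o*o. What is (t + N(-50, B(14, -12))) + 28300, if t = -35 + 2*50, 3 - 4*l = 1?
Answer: 5729663/202 ≈ 28365.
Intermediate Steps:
l = 1/2 (l = 3/4 - 1/4*1 = 3/4 - 1/4 = 1/2 ≈ 0.50000)
B(P, o) = o**2 + P/2 (B(P, o) = P/2 + o*o = P/2 + o**2 = o**2 + P/2)
t = 65 (t = -35 + 100 = 65)
N(v, T) = (-17 + v)/(51 + T)
(t + N(-50, B(14, -12))) + 28300 = (65 + (-17 - 50)/(51 + ((-12)**2 + (1/2)*14))) + 28300 = (65 - 67/(51 + (144 + 7))) + 28300 = (65 - 67/(51 + 151)) + 28300 = (65 - 67/202) + 28300 = 13063/202 + 28300 = 5729663/202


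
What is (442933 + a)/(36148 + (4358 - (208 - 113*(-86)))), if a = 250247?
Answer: 34659/1529 ≈ 22.668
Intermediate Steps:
(442933 + a)/(36148 + (4358 - (208 - 113*(-86)))) = (442933 + 250247)/(36148 + (4358 - (208 - 113*(-86)))) = 693180/(36148 + (4358 - (208 + 9718))) = 693180/(36148 + (4358 - 1*9926)) = 693180/(36148 + (4358 - 9926)) = 693180/(36148 - 5568) = 693180/30580 = 693180*(1/30580) = 34659/1529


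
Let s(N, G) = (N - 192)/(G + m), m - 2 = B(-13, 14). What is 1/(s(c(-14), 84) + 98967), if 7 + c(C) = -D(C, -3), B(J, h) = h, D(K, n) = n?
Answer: 25/2474126 ≈ 1.0105e-5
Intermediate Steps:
m = 16 (m = 2 + 14 = 16)
c(C) = -4 (c(C) = -7 - 1*(-3) = -7 + 3 = -4)
s(N, G) = (-192 + N)/(16 + G) (s(N, G) = (N - 192)/(G + 16) = (-192 + N)/(16 + G))
1/(s(c(-14), 84) + 98967) = 1/((-192 - 4)/(16 + 84) + 98967) = 1/(-196/100 + 98967) = 1/((1/100)*(-196) + 98967) = 1/(-49/25 + 98967) = 1/(2474126/25) = 25/2474126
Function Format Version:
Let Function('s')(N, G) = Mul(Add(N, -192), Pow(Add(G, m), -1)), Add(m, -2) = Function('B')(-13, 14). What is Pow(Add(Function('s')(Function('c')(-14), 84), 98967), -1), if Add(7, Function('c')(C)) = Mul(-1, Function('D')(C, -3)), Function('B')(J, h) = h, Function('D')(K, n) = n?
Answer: Rational(25, 2474126) ≈ 1.0105e-5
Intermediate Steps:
m = 16 (m = Add(2, 14) = 16)
Function('c')(C) = -4 (Function('c')(C) = Add(-7, Mul(-1, -3)) = Add(-7, 3) = -4)
Function('s')(N, G) = Mul(Pow(Add(16, G), -1), Add(-192, N)) (Function('s')(N, G) = Mul(Add(N, -192), Pow(Add(G, 16), -1)) = Mul(Add(-192, N), Pow(Add(16, G), -1)) = Mul(Pow(Add(16, G), -1), Add(-192, N)))
Pow(Add(Function('s')(Function('c')(-14), 84), 98967), -1) = Pow(Add(Mul(Pow(Add(16, 84), -1), Add(-192, -4)), 98967), -1) = Pow(Add(Mul(Pow(100, -1), -196), 98967), -1) = Pow(Add(Mul(Rational(1, 100), -196), 98967), -1) = Pow(Add(Rational(-49, 25), 98967), -1) = Pow(Rational(2474126, 25), -1) = Rational(25, 2474126)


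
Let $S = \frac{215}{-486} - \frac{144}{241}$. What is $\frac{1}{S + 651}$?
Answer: $\frac{117126}{76127227} \approx 0.0015386$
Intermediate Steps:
$S = - \frac{121799}{117126}$ ($S = 215 \left(- \frac{1}{486}\right) - \frac{144}{241} = - \frac{215}{486} - \frac{144}{241} = - \frac{121799}{117126} \approx -1.0399$)
$\frac{1}{S + 651} = \frac{1}{- \frac{121799}{117126} + 651} = \frac{1}{\frac{76127227}{117126}} = \frac{117126}{76127227}$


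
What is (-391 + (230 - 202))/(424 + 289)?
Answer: -363/713 ≈ -0.50912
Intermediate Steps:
(-391 + (230 - 202))/(424 + 289) = (-391 + 28)/713 = -363*1/713 = -363/713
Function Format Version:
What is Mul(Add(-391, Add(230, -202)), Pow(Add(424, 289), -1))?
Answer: Rational(-363, 713) ≈ -0.50912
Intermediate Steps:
Mul(Add(-391, Add(230, -202)), Pow(Add(424, 289), -1)) = Mul(Add(-391, 28), Pow(713, -1)) = Mul(-363, Rational(1, 713)) = Rational(-363, 713)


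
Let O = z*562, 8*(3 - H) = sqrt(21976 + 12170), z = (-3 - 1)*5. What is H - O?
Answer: 11243 - 3*sqrt(3794)/8 ≈ 11220.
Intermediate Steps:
z = -20 (z = -4*5 = -20)
H = 3 - 3*sqrt(3794)/8 (H = 3 - sqrt(21976 + 12170)/8 = 3 - 3*sqrt(3794)/8 ≈ -20.098)
O = -11240 (O = -20*562 = -11240)
H - O = (3 - 3*sqrt(3794)/8) - 1*(-11240) = (3 - 3*sqrt(3794)/8) + 11240 = 11243 - 3*sqrt(3794)/8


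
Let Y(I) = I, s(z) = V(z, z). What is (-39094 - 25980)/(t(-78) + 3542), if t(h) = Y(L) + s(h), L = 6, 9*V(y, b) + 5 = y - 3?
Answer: -292833/15923 ≈ -18.391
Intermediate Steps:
V(y, b) = -8/9 + y/9 (V(y, b) = -5/9 + (y - 3)/9 = -5/9 + (-3 + y)/9 = -5/9 + (-1/3 + y/9) = -8/9 + y/9)
s(z) = -8/9 + z/9
t(h) = 46/9 + h/9 (t(h) = 6 + (-8/9 + h/9) = 46/9 + h/9)
(-39094 - 25980)/(t(-78) + 3542) = (-39094 - 25980)/((46/9 + (1/9)*(-78)) + 3542) = -65074/((46/9 - 26/3) + 3542) = -65074/(-32/9 + 3542) = -65074/31846/9 = -65074*9/31846 = -292833/15923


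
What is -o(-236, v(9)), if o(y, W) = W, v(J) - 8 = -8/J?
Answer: -64/9 ≈ -7.1111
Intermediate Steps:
v(J) = 8 - 8/J
-o(-236, v(9)) = -(8 - 8/9) = -1*64/9 = -64/9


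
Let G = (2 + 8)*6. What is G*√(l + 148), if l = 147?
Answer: 60*√295 ≈ 1030.5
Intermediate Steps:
G = 60 (G = 10*6 = 60)
G*√(l + 148) = 60*√(147 + 148) = 60*√295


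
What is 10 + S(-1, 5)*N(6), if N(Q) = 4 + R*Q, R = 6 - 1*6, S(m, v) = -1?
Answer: 6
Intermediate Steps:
R = 0 (R = 6 - 6 = 0)
N(Q) = 4 (N(Q) = 4 + 0*Q = 4 + 0 = 4)
10 + S(-1, 5)*N(6) = 10 - 1*4 = 10 - 4 = 6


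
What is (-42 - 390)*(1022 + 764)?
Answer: -771552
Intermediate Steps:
(-42 - 390)*(1022 + 764) = -432*1786 = -771552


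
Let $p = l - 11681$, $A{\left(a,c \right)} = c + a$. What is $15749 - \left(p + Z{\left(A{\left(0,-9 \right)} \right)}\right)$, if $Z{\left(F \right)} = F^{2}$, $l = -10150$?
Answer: $37499$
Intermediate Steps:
$A{\left(a,c \right)} = a + c$
$p = -21831$ ($p = -10150 - 11681 = -21831$)
$15749 - \left(p + Z{\left(A{\left(0,-9 \right)} \right)}\right) = 15749 - \left(-21831 + \left(0 - 9\right)^{2}\right) = 15749 - \left(-21831 + \left(-9\right)^{2}\right) = 15749 - \left(-21831 + 81\right) = 15749 - -21750 = 15749 + 21750 = 37499$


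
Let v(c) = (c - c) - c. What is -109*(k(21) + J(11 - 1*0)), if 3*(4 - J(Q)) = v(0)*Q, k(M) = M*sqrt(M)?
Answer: -436 - 2289*sqrt(21) ≈ -10926.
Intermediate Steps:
v(c) = -c (v(c) = 0 - c = -c)
k(M) = M**(3/2)
J(Q) = 4 (J(Q) = 4 - (-1*0)*Q/3 = 4 - 0*Q = 4 - 1/3*0 = 4 + 0 = 4)
-109*(k(21) + J(11 - 1*0)) = -109*(21**(3/2) + 4) = -109*(21*sqrt(21) + 4) = -109*(4 + 21*sqrt(21)) = -436 - 2289*sqrt(21)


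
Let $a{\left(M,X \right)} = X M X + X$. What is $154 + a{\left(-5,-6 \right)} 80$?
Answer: $-14726$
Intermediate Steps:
$a{\left(M,X \right)} = X + M X^{2}$ ($a{\left(M,X \right)} = M X X + X = M X^{2} + X = X + M X^{2}$)
$154 + a{\left(-5,-6 \right)} 80 = 154 + - 6 \left(1 - -30\right) 80 = 154 + - 6 \left(1 + 30\right) 80 = 154 + \left(-6\right) 31 \cdot 80 = 154 - 14880 = -14726$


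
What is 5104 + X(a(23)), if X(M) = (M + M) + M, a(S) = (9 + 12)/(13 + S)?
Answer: 20423/4 ≈ 5105.8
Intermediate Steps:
a(S) = 21/(13 + S)
X(M) = 3*M (X(M) = 2*M + M = 3*M)
5104 + X(a(23)) = 5104 + 3*(21/(13 + 23)) = 5104 + 3*(21/36) = 5104 + 3*(21*(1/36)) = 5104 + 3*(7/12) = 5104 + 7/4 = 20423/4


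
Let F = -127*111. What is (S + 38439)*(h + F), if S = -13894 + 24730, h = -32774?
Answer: -2309568525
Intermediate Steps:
F = -14097
S = 10836
(S + 38439)*(h + F) = (10836 + 38439)*(-32774 - 14097) = 49275*(-46871) = -2309568525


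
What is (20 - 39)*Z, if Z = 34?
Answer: -646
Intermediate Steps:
(20 - 39)*Z = (20 - 39)*34 = -19*34 = -646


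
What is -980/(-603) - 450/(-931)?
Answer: 1183730/561393 ≈ 2.1086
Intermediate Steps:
-980/(-603) - 450/(-931) = -980*(-1/603) - 450*(-1/931) = 980/603 + 450/931 = 1183730/561393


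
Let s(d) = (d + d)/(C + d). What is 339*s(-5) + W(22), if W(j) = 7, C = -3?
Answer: 1723/4 ≈ 430.75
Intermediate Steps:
s(d) = 2*d/(-3 + d) (s(d) = (d + d)/(-3 + d) = (2*d)/(-3 + d) = 2*d/(-3 + d))
339*s(-5) + W(22) = 339*(2*(-5)/(-3 - 5)) + 7 = 339*(2*(-5)/(-8)) + 7 = 339*(2*(-5)*(-1/8)) + 7 = 339*(5/4) + 7 = 1695/4 + 7 = 1723/4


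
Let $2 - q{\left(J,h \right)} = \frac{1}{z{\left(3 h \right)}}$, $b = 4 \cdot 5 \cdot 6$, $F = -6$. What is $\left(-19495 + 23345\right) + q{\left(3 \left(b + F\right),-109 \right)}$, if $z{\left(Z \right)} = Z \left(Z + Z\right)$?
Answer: $\frac{823781015}{213858} \approx 3852.0$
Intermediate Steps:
$b = 120$ ($b = 20 \cdot 6 = 120$)
$z{\left(Z \right)} = 2 Z^{2}$ ($z{\left(Z \right)} = Z 2 Z = 2 Z^{2}$)
$q{\left(J,h \right)} = 2 - \frac{1}{18 h^{2}}$ ($q{\left(J,h \right)} = 2 - \frac{1}{2 \left(3 h\right)^{2}} = 2 - \frac{1}{2 \cdot 9 h^{2}} = 2 - \frac{1}{18 h^{2}}$)
$\left(-19495 + 23345\right) + q{\left(3 \left(b + F\right),-109 \right)} = \left(-19495 + 23345\right) + \left(2 - \frac{1}{18 \cdot 11881}\right) = 3850 + \left(2 - \frac{1}{213858}\right) = 3850 + \frac{427715}{213858} = \frac{823781015}{213858}$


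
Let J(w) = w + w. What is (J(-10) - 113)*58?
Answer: -7714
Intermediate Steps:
J(w) = 2*w
(J(-10) - 113)*58 = (2*(-10) - 113)*58 = (-20 - 113)*58 = -133*58 = -7714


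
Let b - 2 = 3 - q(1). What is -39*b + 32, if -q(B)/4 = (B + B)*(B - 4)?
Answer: 773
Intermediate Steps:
q(B) = -8*B*(-4 + B) (q(B) = -4*(B + B)*(B - 4) = -4*2*B*(-4 + B) = -8*B*(-4 + B))
b = -19 (b = 2 + (3 - 8*(4 - 1*1)) = 2 + (3 - 8*(4 - 1)) = 2 + (3 - 8*3) = 2 + (3 - 1*24) = 2 + (3 - 24) = 2 - 21 = -19)
-39*b + 32 = -39*(-19) + 32 = 741 + 32 = 773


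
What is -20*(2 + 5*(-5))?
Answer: 460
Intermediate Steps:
-20*(2 + 5*(-5)) = -20*(2 - 25) = -20*(-23) = 460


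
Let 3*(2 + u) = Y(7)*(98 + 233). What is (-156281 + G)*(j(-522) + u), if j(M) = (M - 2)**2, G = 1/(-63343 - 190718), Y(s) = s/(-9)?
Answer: -294260253417554702/6859647 ≈ -4.2897e+10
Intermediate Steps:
Y(s) = -s/9 (Y(s) = s*(-1/9) = -s/9)
u = -2371/27 (u = -2 + ((-1/9*7)*(98 + 233))/3 = -2 + (-7/9*331)/3 = -2 + (1/3)*(-2317/9) = -2 - 2317/27 = -2371/27 ≈ -87.815)
G = -1/254061 (G = 1/(-254061) = -1/254061 ≈ -3.9361e-6)
j(M) = (-2 + M)**2
(-156281 + G)*(j(-522) + u) = (-156281 - 1/254061)*((-2 - 522)**2 - 2371/27) = -39704907142*((-524)**2 - 2371/27)/254061 = -39704907142*(274576 - 2371/27)/254061 = -39704907142/254061*7411181/27 = -294260253417554702/6859647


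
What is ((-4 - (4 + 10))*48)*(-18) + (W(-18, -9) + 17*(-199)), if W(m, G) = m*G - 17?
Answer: 12314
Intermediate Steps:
W(m, G) = -17 + G*m (W(m, G) = G*m - 17 = -17 + G*m)
((-4 - (4 + 10))*48)*(-18) + (W(-18, -9) + 17*(-199)) = ((-4 - (4 + 10))*48)*(-18) + ((-17 - 9*(-18)) + 17*(-199)) = ((-4 - 1*14)*48)*(-18) + ((-17 + 162) - 3383) = ((-4 - 14)*48)*(-18) + (145 - 3383) = -18*48*(-18) - 3238 = -864*(-18) - 3238 = 15552 - 3238 = 12314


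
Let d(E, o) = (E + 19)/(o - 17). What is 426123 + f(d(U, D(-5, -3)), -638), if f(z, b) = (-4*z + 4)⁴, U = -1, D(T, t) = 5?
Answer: 436123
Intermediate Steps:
d(E, o) = (19 + E)/(-17 + o)
f(z, b) = (4 - 4*z)⁴
426123 + f(d(U, D(-5, -3)), -638) = 426123 + 256*(-1 + (19 - 1)/(-17 + 5))⁴ = 426123 + 256*(-1 + 18/(-12))⁴ = 426123 + 256*(-1 - 1/12*18)⁴ = 426123 + 256*(-1 - 3/2)⁴ = 426123 + 256*(-5/2)⁴ = 426123 + 256*(625/16) = 426123 + 10000 = 436123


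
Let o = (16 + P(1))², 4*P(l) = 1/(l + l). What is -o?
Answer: -16641/64 ≈ -260.02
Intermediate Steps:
P(l) = 1/(8*l) (P(l) = 1/(4*(l + l)) = 1/(4*((2*l))) = (1/(2*l))/4 = 1/(8*l))
o = 16641/64 (o = (16 + (⅛)/1)² = (16 + (⅛)*1)² = (16 + ⅛)² = (129/8)² = 16641/64 ≈ 260.02)
-o = -1*16641/64 = -16641/64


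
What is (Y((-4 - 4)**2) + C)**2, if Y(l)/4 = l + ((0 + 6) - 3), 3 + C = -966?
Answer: 491401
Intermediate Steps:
C = -969 (C = -3 - 966 = -969)
Y(l) = 12 + 4*l (Y(l) = 4*(l + ((0 + 6) - 3)) = 4*(l + (6 - 3)) = 4*(l + 3) = 4*(3 + l) = 12 + 4*l)
(Y((-4 - 4)**2) + C)**2 = ((12 + 4*(-4 - 4)**2) - 969)**2 = ((12 + 4*(-8)**2) - 969)**2 = ((12 + 4*64) - 969)**2 = ((12 + 256) - 969)**2 = (268 - 969)**2 = (-701)**2 = 491401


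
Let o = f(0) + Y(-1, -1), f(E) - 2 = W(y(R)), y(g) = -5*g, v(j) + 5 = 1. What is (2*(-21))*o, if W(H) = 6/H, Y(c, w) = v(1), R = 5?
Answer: 2352/25 ≈ 94.080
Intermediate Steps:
v(j) = -4 (v(j) = -5 + 1 = -4)
Y(c, w) = -4
f(E) = 44/25 (f(E) = 2 + 6/((-5*5)) = 2 + 6/(-25) = 2 + 6*(-1/25) = 2 - 6/25 = 44/25)
o = -56/25 (o = 44/25 - 4 = -56/25 ≈ -2.2400)
(2*(-21))*o = (2*(-21))*(-56/25) = -42*(-56/25) = 2352/25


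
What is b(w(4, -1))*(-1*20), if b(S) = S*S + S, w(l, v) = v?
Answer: 0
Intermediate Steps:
b(S) = S + S**2 (b(S) = S**2 + S = S + S**2)
b(w(4, -1))*(-1*20) = (-(1 - 1))*(-1*20) = -1*0*(-20) = 0*(-20) = 0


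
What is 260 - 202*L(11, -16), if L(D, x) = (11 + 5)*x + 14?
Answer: 49144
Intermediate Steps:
L(D, x) = 14 + 16*x (L(D, x) = 16*x + 14 = 14 + 16*x)
260 - 202*L(11, -16) = 260 - 202*(14 + 16*(-16)) = 260 - 202*(14 - 256) = 260 - 202*(-242) = 260 + 48884 = 49144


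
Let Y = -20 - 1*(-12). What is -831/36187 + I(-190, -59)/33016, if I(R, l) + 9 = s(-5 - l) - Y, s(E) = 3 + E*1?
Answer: -3176228/149343749 ≈ -0.021268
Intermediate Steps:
s(E) = 3 + E
Y = -8 (Y = -20 + 12 = -8)
I(R, l) = -3 - l (I(R, l) = -9 + ((3 + (-5 - l)) - 1*(-8)) = -9 + ((-2 - l) + 8) = -9 + (6 - l) = -3 - l)
-831/36187 + I(-190, -59)/33016 = -831/36187 + (-3 - 1*(-59))/33016 = -831*1/36187 + (-3 + 59)*(1/33016) = -831/36187 + 56*(1/33016) = -831/36187 + 7/4127 = -3176228/149343749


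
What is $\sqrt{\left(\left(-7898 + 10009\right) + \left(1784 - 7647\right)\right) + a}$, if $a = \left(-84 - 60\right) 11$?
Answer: $2 i \sqrt{1334} \approx 73.048 i$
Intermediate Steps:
$a = -1584$ ($a = \left(-144\right) 11 = -1584$)
$\sqrt{\left(\left(-7898 + 10009\right) + \left(1784 - 7647\right)\right) + a} = \sqrt{\left(\left(-7898 + 10009\right) + \left(1784 - 7647\right)\right) - 1584} = \sqrt{\left(2111 + \left(1784 - 7647\right)\right) - 1584} = \sqrt{\left(2111 - 5863\right) - 1584} = \sqrt{-3752 - 1584} = \sqrt{-5336} = 2 i \sqrt{1334}$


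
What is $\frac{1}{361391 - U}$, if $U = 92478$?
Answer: $\frac{1}{268913} \approx 3.7187 \cdot 10^{-6}$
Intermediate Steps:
$\frac{1}{361391 - U} = \frac{1}{361391 - 92478} = \frac{1}{268913}$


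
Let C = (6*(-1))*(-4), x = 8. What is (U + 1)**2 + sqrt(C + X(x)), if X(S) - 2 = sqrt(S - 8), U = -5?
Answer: 16 + sqrt(26) ≈ 21.099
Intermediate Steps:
X(S) = 2 + sqrt(-8 + S) (X(S) = 2 + sqrt(S - 8) = 2 + sqrt(-8 + S))
C = 24 (C = -6*(-4) = 24)
(U + 1)**2 + sqrt(C + X(x)) = (-5 + 1)**2 + sqrt(24 + (2 + sqrt(-8 + 8))) = (-4)**2 + sqrt(24 + (2 + sqrt(0))) = 16 + sqrt(24 + (2 + 0)) = 16 + sqrt(24 + 2) = 16 + sqrt(26)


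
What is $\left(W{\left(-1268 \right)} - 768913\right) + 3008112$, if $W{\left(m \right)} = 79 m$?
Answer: $2139027$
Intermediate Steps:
$\left(W{\left(-1268 \right)} - 768913\right) + 3008112 = \left(79 \left(-1268\right) - 768913\right) + 3008112 = \left(-100172 - 768913\right) + 3008112 = -869085 + 3008112 = 2139027$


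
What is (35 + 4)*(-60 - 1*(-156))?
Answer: 3744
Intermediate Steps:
(35 + 4)*(-60 - 1*(-156)) = 39*(-60 + 156) = 39*96 = 3744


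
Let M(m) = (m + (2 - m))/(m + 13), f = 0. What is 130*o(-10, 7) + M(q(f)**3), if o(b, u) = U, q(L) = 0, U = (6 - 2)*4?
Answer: 27042/13 ≈ 2080.2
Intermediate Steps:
U = 16 (U = 4*4 = 16)
o(b, u) = 16
M(m) = 2/(13 + m)
130*o(-10, 7) + M(q(f)**3) = 130*16 + 2/(13 + 0**3) = 2080 + 2/(13 + 0) = 2080 + 2/13 = 27042/13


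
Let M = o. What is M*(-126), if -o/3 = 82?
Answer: 30996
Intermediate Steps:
o = -246 (o = -3*82 = -246)
M = -246
M*(-126) = -246*(-126) = 30996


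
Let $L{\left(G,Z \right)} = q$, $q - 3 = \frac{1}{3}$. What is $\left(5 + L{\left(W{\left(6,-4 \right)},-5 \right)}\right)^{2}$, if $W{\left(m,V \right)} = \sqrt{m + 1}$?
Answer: $\frac{625}{9} \approx 69.444$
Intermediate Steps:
$W{\left(m,V \right)} = \sqrt{1 + m}$
$q = \frac{10}{3}$ ($q = 3 + \frac{1}{3} = \frac{10}{3} \approx 3.3333$)
$L{\left(G,Z \right)} = \frac{10}{3}$
$\left(5 + L{\left(W{\left(6,-4 \right)},-5 \right)}\right)^{2} = \left(5 + \frac{10}{3}\right)^{2} = \left(\frac{25}{3}\right)^{2} = \frac{625}{9}$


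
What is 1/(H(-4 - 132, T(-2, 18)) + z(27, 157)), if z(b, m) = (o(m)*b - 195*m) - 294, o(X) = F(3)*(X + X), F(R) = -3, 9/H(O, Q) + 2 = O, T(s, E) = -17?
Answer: -46/2591781 ≈ -1.7748e-5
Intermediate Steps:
H(O, Q) = 9/(-2 + O)
o(X) = -6*X (o(X) = -3*(X + X) = -6*X)
z(b, m) = -294 - 195*m - 6*b*m (z(b, m) = ((-6*m)*b - 195*m) - 294 = (-6*b*m - 195*m) - 294 = (-195*m - 6*b*m) - 294 = -294 - 195*m - 6*b*m)
1/(H(-4 - 132, T(-2, 18)) + z(27, 157)) = 1/(9/(-2 + (-4 - 132)) + (-294 - 195*157 - 6*27*157)) = 1/(9/(-2 - 136) + (-294 - 30615 - 25434)) = 1/(9/(-138) - 56343) = 1/(9*(-1/138) - 56343) = 1/(-3/46 - 56343) = 1/(-2591781/46) = -46/2591781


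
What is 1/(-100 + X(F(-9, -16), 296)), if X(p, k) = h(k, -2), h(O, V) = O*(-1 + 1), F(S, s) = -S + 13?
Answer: -1/100 ≈ -0.010000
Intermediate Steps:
F(S, s) = 13 - S
h(O, V) = 0 (h(O, V) = O*0 = 0)
X(p, k) = 0
1/(-100 + X(F(-9, -16), 296)) = 1/(-100 + 0) = 1/(-100) = -1/100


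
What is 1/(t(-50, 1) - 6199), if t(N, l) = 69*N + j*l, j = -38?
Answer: -1/9687 ≈ -0.00010323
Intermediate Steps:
t(N, l) = -38*l + 69*N (t(N, l) = 69*N - 38*l = -38*l + 69*N)
1/(t(-50, 1) - 6199) = 1/((-38*1 + 69*(-50)) - 6199) = 1/((-38 - 3450) - 6199) = 1/(-3488 - 6199) = 1/(-9687) = -1/9687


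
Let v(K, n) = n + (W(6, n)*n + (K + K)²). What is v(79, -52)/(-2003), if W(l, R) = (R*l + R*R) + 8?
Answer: 99888/2003 ≈ 49.869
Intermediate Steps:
W(l, R) = 8 + R² + R*l (W(l, R) = (R*l + R²) + 8 = (R² + R*l) + 8 = 8 + R² + R*l)
v(K, n) = n + 4*K² + n*(8 + n² + 6*n) (v(K, n) = n + ((8 + n² + n*6)*n + (K + K)²) = n + ((8 + n² + 6*n)*n + (2*K)²) = n + (n*(8 + n² + 6*n) + 4*K²) = n + (4*K² + n*(8 + n² + 6*n)) = n + 4*K² + n*(8 + n² + 6*n))
v(79, -52)/(-2003) = (-52 + 4*79² - 52*(8 + (-52)² + 6*(-52)))/(-2003) = (-52 + 4*6241 - 52*(8 + 2704 - 312))*(-1/2003) = (-52 + 24964 - 52*2400)*(-1/2003) = (-52 + 24964 - 124800)*(-1/2003) = -99888*(-1/2003) = 99888/2003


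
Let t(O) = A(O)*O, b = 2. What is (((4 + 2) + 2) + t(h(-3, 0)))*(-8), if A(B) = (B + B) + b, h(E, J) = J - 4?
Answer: -256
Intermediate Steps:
h(E, J) = -4 + J
A(B) = 2 + 2*B (A(B) = (B + B) + 2 = 2*B + 2 = 2 + 2*B)
t(O) = O*(2 + 2*O) (t(O) = (2 + 2*O)*O = O*(2 + 2*O))
(((4 + 2) + 2) + t(h(-3, 0)))*(-8) = (((4 + 2) + 2) + 2*(-4 + 0)*(1 + (-4 + 0)))*(-8) = ((6 + 2) + 2*(-4)*(1 - 4))*(-8) = (8 + 2*(-4)*(-3))*(-8) = (8 + 24)*(-8) = 32*(-8) = -256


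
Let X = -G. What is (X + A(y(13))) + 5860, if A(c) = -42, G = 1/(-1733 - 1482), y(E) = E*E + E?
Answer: 18704871/3215 ≈ 5818.0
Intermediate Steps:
y(E) = E + E² (y(E) = E² + E = E + E²)
G = -1/3215 (G = 1/(-3215) = -1/3215 ≈ -0.00031104)
X = 1/3215 (X = -1*(-1/3215) = 1/3215 ≈ 0.00031104)
(X + A(y(13))) + 5860 = (1/3215 - 42) + 5860 = -135029/3215 + 5860 = 18704871/3215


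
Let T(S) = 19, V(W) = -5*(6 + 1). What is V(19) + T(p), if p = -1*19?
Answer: -16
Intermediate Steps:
V(W) = -35 (V(W) = -5*7 = -35)
p = -19
V(19) + T(p) = -35 + 19 = -16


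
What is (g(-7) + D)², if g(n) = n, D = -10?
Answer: 289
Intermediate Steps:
(g(-7) + D)² = (-7 - 10)² = (-17)² = 289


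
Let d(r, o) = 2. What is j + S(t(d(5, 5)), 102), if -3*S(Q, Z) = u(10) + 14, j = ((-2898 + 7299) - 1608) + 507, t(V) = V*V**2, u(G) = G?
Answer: 3292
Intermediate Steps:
t(V) = V**3
j = 3300 (j = (4401 - 1608) + 507 = 2793 + 507 = 3300)
S(Q, Z) = -8 (S(Q, Z) = -(10 + 14)/3 = -1/3*24 = -8)
j + S(t(d(5, 5)), 102) = 3300 - 8 = 3292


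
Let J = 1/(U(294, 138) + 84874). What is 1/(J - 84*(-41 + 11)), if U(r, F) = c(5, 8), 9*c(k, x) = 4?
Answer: 763870/1924952409 ≈ 0.00039683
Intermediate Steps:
c(k, x) = 4/9 (c(k, x) = (1/9)*4 = 4/9)
U(r, F) = 4/9
J = 9/763870 (J = 1/(4/9 + 84874) = 1/(763870/9) = 9/763870 ≈ 1.1782e-5)
1/(J - 84*(-41 + 11)) = 1/(9/763870 - 84*(-41 + 11)) = 1/(9/763870 - 84*(-30)) = 1/(9/763870 + 2520) = 1/(1924952409/763870) = 763870/1924952409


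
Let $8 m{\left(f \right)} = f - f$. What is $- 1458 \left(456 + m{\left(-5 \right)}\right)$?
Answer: $-664848$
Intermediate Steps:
$m{\left(f \right)} = 0$ ($m{\left(f \right)} = \frac{f - f}{8} = \frac{1}{8} \cdot 0 = 0$)
$- 1458 \left(456 + m{\left(-5 \right)}\right) = - 1458 \left(456 + 0\right) = \left(-1458\right) 456 = -664848$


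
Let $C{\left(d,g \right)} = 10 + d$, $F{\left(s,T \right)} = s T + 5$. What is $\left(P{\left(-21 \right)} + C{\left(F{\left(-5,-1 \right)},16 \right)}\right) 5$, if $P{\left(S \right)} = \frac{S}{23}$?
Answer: $\frac{2195}{23} \approx 95.435$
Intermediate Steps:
$F{\left(s,T \right)} = 5 + T s$ ($F{\left(s,T \right)} = T s + 5 = 5 + T s$)
$P{\left(S \right)} = \frac{S}{23}$ ($P{\left(S \right)} = S \frac{1}{23} = \frac{S}{23}$)
$\left(P{\left(-21 \right)} + C{\left(F{\left(-5,-1 \right)},16 \right)}\right) 5 = \left(\frac{1}{23} \left(-21\right) + \left(10 + \left(5 - -5\right)\right)\right) 5 = \left(- \frac{21}{23} + \left(10 + \left(5 + 5\right)\right)\right) 5 = \left(- \frac{21}{23} + \left(10 + 10\right)\right) 5 = \left(- \frac{21}{23} + 20\right) 5 = \frac{439}{23} \cdot 5 = \frac{2195}{23}$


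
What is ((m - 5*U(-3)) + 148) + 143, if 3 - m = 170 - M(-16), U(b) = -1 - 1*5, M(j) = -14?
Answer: 140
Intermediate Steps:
U(b) = -6 (U(b) = -1 - 5 = -6)
m = -181 (m = 3 - (170 - 1*(-14)) = 3 - (170 + 14) = 3 - 1*184 = 3 - 184 = -181)
((m - 5*U(-3)) + 148) + 143 = ((-181 - 5*(-6)) + 148) + 143 = ((-181 + 30) + 148) + 143 = (-151 + 148) + 143 = -3 + 143 = 140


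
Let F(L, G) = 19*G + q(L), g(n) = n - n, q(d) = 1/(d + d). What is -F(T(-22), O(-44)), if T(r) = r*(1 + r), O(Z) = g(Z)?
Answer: -1/924 ≈ -0.0010823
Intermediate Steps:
q(d) = 1/(2*d)
g(n) = 0
O(Z) = 0
F(L, G) = 1/(2*L) + 19*G (F(L, G) = 19*G + 1/(2*L) = 1/(2*L) + 19*G)
-F(T(-22), O(-44)) = -(1/(2*((-22*(1 - 22)))) + 19*0) = -(1/(2*((-22*(-21)))) + 0) = -((1/2)/462 + 0) = -((1/2)*(1/462) + 0) = -(1/924 + 0) = -1*1/924 = -1/924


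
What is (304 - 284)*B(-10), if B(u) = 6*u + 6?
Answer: -1080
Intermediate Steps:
B(u) = 6 + 6*u
(304 - 284)*B(-10) = (304 - 284)*(6 + 6*(-10)) = 20*(6 - 60) = 20*(-54) = -1080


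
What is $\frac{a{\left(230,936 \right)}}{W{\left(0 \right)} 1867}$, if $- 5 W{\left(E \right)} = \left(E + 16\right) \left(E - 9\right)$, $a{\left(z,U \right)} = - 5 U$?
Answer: $- \frac{325}{3734} \approx -0.087038$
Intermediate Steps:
$W{\left(E \right)} = - \frac{\left(-9 + E\right) \left(16 + E\right)}{5}$ ($W{\left(E \right)} = - \frac{\left(E + 16\right) \left(E - 9\right)}{5} = - \frac{\left(16 + E\right) \left(E - 9\right)}{5} = - \frac{\left(16 + E\right) \left(-9 + E\right)}{5} = - \frac{\left(-9 + E\right) \left(16 + E\right)}{5}$)
$\frac{a{\left(230,936 \right)}}{W{\left(0 \right)} 1867} = \frac{\left(-5\right) 936}{\left(\frac{144}{5} - 0 - \frac{0^{2}}{5}\right) 1867} = - \frac{4680}{\left(\frac{144}{5} + 0 - 0\right) 1867} = - \frac{4680}{\left(\frac{144}{5} + 0 + 0\right) 1867} = - \frac{4680}{\frac{144}{5} \cdot 1867} = - \frac{4680}{\frac{268848}{5}} = \left(-4680\right) \frac{5}{268848} = - \frac{325}{3734}$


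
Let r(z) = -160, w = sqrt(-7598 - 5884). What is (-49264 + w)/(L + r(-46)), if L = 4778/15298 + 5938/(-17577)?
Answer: 6623371045872/21514863989 - 403339419*I*sqrt(1498)/21514863989 ≈ 307.85 - 0.72558*I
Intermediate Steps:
w = 3*I*sqrt(1498) (w = sqrt(-13482) = 3*I*sqrt(1498) ≈ 116.11*I)
L = -3428309/134446473 (L = 4778*(1/15298) + 5938*(-1/17577) = 2389/7649 - 5938/17577 = -3428309/134446473 ≈ -0.025499)
(-49264 + w)/(L + r(-46)) = (-49264 + 3*I*sqrt(1498))/(-3428309/134446473 - 160) = (-49264 + 3*I*sqrt(1498))/(-21514863989/134446473) = (-49264 + 3*I*sqrt(1498))*(-134446473/21514863989) = 6623371045872/21514863989 - 403339419*I*sqrt(1498)/21514863989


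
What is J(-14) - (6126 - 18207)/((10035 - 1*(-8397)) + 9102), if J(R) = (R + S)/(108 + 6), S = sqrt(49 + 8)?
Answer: 165293/523146 + sqrt(57)/114 ≈ 0.38219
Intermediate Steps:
S = sqrt(57) ≈ 7.5498
J(R) = R/114 + sqrt(57)/114 (J(R) = (R + sqrt(57))/(108 + 6) = (R + sqrt(57))/114 = (R + sqrt(57))*(1/114) = R/114 + sqrt(57)/114)
J(-14) - (6126 - 18207)/((10035 - 1*(-8397)) + 9102) = ((1/114)*(-14) + sqrt(57)/114) - (6126 - 18207)/((10035 - 1*(-8397)) + 9102) = (-7/57 + sqrt(57)/114) - (-12081)/((10035 + 8397) + 9102) = (-7/57 + sqrt(57)/114) - (-12081)/(18432 + 9102) = (-7/57 + sqrt(57)/114) - (-12081)/27534 = (-7/57 + sqrt(57)/114) - 1*(-4027/9178) = (-7/57 + sqrt(57)/114) + 4027/9178 = 165293/523146 + sqrt(57)/114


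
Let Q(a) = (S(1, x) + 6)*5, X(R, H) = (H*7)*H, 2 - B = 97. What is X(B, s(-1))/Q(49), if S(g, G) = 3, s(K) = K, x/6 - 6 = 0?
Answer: 7/45 ≈ 0.15556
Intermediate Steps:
B = -95 (B = 2 - 1*97 = 2 - 97 = -95)
x = 36 (x = 36 + 6*0 = 36 + 0 = 36)
X(R, H) = 7*H**2 (X(R, H) = (7*H)*H = 7*H**2)
Q(a) = 45 (Q(a) = (3 + 6)*5 = 9*5 = 45)
X(B, s(-1))/Q(49) = (7*(-1)**2)/45 = (7*1)*(1/45) = 7*(1/45) = 7/45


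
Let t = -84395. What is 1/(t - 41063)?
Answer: -1/125458 ≈ -7.9708e-6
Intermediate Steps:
1/(t - 41063) = 1/(-84395 - 41063) = 1/(-125458) = -1/125458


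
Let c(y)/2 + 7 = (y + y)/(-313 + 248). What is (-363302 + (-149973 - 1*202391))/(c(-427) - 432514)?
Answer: 23259145/14056306 ≈ 1.6547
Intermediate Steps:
c(y) = -14 - 4*y/65 (c(y) = -14 + 2*((y + y)/(-313 + 248)) = -14 + 2*((2*y)/(-65)) = -14 + 2*((2*y)*(-1/65)) = -14 + 2*(-2*y/65) = -14 - 4*y/65)
(-363302 + (-149973 - 1*202391))/(c(-427) - 432514) = (-363302 + (-149973 - 1*202391))/((-14 - 4/65*(-427)) - 432514) = (-363302 + (-149973 - 202391))/((-14 + 1708/65) - 432514) = (-363302 - 352364)/(798/65 - 432514) = -715666/(-28112612/65) = -715666*(-65/28112612) = 23259145/14056306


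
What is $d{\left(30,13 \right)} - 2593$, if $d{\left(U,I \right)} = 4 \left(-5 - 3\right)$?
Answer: $-2625$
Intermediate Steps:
$d{\left(U,I \right)} = -32$ ($d{\left(U,I \right)} = 4 \left(-8\right) = -32$)
$d{\left(30,13 \right)} - 2593 = -32 - 2593 = -2625$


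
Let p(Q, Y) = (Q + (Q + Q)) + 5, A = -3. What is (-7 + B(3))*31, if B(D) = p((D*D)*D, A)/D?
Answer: 2015/3 ≈ 671.67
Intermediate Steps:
p(Q, Y) = 5 + 3*Q (p(Q, Y) = (Q + 2*Q) + 5 = 3*Q + 5 = 5 + 3*Q)
B(D) = (5 + 3*D³)/D (B(D) = (5 + 3*((D*D)*D))/D = (5 + 3*(D²*D))/D = (5 + 3*D³)/D)
(-7 + B(3))*31 = (-7 + (5 + 3*3³)/3)*31 = (-7 + (5 + 3*27)/3)*31 = (-7 + (5 + 81)/3)*31 = (-7 + (⅓)*86)*31 = (-7 + 86/3)*31 = (65/3)*31 = 2015/3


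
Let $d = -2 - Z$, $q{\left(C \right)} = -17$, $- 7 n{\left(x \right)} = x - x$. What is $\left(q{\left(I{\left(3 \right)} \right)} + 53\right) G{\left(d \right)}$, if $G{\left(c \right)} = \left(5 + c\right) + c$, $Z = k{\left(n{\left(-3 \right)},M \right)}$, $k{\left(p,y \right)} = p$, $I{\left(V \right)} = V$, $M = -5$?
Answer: $36$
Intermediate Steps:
$n{\left(x \right)} = 0$ ($n{\left(x \right)} = - \frac{x - x}{7} = \left(- \frac{1}{7}\right) 0 = 0$)
$Z = 0$
$d = -2$ ($d = -2 - 0 = -2 + 0 = -2$)
$G{\left(c \right)} = 5 + 2 c$
$\left(q{\left(I{\left(3 \right)} \right)} + 53\right) G{\left(d \right)} = \left(-17 + 53\right) \left(5 + 2 \left(-2\right)\right) = 36 \left(5 - 4\right) = 36 \cdot 1 = 36$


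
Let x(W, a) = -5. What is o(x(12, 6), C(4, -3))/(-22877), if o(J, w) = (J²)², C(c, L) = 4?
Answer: -625/22877 ≈ -0.027320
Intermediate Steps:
o(J, w) = J⁴
o(x(12, 6), C(4, -3))/(-22877) = (-5)⁴/(-22877) = 625*(-1/22877) = -625/22877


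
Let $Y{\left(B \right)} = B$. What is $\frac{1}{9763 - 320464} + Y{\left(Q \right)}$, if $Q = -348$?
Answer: $- \frac{108123949}{310701} \approx -348.0$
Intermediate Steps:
$\frac{1}{9763 - 320464} + Y{\left(Q \right)} = \frac{1}{9763 - 320464} - 348 = \frac{1}{-310701} - 348 = - \frac{1}{310701} - 348 = - \frac{108123949}{310701}$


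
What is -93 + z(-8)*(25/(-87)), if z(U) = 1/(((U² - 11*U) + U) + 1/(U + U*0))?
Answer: -9312941/100137 ≈ -93.002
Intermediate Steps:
z(U) = 1/(1/U + U² - 10*U) (z(U) = 1/((U² - 10*U) + 1/(U + 0)) = 1/((U² - 10*U) + 1/U) = 1/(1/U + U² - 10*U))
-93 + z(-8)*(25/(-87)) = -93 + (-8/(1 + (-8)³ - 10*(-8)²))*(25/(-87)) = -93 + (-8/(1 - 512 - 10*64))*(25*(-1/87)) = -93 - 8/(1 - 512 - 640)*(-25/87) = -93 - 8/(-1151)*(-25/87) = -93 - 8*(-1/1151)*(-25/87) = -93 + (8/1151)*(-25/87) = -93 - 200/100137 = -9312941/100137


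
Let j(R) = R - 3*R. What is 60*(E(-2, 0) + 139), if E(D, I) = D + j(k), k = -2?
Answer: 8460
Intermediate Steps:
j(R) = -2*R
E(D, I) = 4 + D (E(D, I) = D - 2*(-2) = D + 4 = 4 + D)
60*(E(-2, 0) + 139) = 60*((4 - 2) + 139) = 60*(2 + 139) = 60*141 = 8460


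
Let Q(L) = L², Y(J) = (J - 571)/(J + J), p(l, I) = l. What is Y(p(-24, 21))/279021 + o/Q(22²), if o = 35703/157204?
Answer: 82314811757/1813274440249536 ≈ 4.5396e-5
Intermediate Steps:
o = 35703/157204 (o = 35703*(1/157204) = 35703/157204 ≈ 0.22711)
Y(J) = (-571 + J)/(2*J) (Y(J) = (-571 + J)/((2*J)) = (-571 + J)*(1/(2*J)) = (-571 + J)/(2*J))
Y(p(-24, 21))/279021 + o/Q(22²) = ((½)*(-571 - 24)/(-24))/279021 + 35703/(157204*((22²)²)) = ((½)*(-1/24)*(-595))*(1/279021) + 35703/(157204*(484²)) = (595/48)*(1/279021) + (35703/157204)/234256 = 35/787824 + (35703/157204)*(1/234256) = 35/787824 + 35703/36825980224 = 82314811757/1813274440249536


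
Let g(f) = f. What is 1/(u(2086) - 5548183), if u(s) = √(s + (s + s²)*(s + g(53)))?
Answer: -5548183/30773022501405 - 2*√2328025021/30773022501405 ≈ -1.8343e-7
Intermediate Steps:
u(s) = √(s + (53 + s)*(s + s²)) (u(s) = √(s + (s + s²)*(s + 53)) = √(s + (s + s²)*(53 + s)) = √(s + (53 + s)*(s + s²)))
1/(u(2086) - 5548183) = 1/(√(2086*(54 + 2086² + 54*2086)) - 5548183) = 1/(√(2086*(54 + 4351396 + 112644)) - 5548183) = 1/(√(2086*4464094) - 5548183) = 1/(√9312100084 - 5548183) = 1/(2*√2328025021 - 5548183) = 1/(-5548183 + 2*√2328025021)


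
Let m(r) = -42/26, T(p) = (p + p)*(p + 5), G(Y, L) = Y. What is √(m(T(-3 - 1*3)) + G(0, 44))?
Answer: I*√273/13 ≈ 1.271*I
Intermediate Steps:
T(p) = 2*p*(5 + p) (T(p) = (2*p)*(5 + p) = 2*p*(5 + p))
m(r) = -21/13 (m(r) = -42*1/26 = -21/13)
√(m(T(-3 - 1*3)) + G(0, 44)) = √(-21/13 + 0) = √(-21/13) = I*√273/13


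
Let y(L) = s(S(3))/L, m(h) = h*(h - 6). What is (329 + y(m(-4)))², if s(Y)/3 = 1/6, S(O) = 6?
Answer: 692795041/6400 ≈ 1.0825e+5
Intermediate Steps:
s(Y) = ½ (s(Y) = 3/6 = 3*(⅙) = ½)
m(h) = h*(-6 + h)
y(L) = 1/(2*L)
(329 + y(m(-4)))² = (329 + 1/(2*((-4*(-6 - 4)))))² = (329 + 1/(2*((-4*(-10)))))² = (329 + (½)/40)² = (329 + (½)*(1/40))² = (329 + 1/80)² = (26321/80)² = 692795041/6400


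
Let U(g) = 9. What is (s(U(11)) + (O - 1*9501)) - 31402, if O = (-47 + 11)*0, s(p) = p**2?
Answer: -40822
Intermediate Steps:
O = 0 (O = -36*0 = 0)
(s(U(11)) + (O - 1*9501)) - 31402 = (9**2 + (0 - 1*9501)) - 31402 = (81 + (0 - 9501)) - 31402 = (81 - 9501) - 31402 = -9420 - 31402 = -40822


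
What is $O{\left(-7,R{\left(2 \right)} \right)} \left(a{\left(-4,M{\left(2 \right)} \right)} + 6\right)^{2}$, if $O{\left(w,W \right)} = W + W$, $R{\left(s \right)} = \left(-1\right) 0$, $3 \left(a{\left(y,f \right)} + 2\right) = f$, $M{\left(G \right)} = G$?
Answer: $0$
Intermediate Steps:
$a{\left(y,f \right)} = -2 + \frac{f}{3}$
$R{\left(s \right)} = 0$
$O{\left(w,W \right)} = 2 W$
$O{\left(-7,R{\left(2 \right)} \right)} \left(a{\left(-4,M{\left(2 \right)} \right)} + 6\right)^{2} = 2 \cdot 0 \left(\left(-2 + \frac{1}{3} \cdot 2\right) + 6\right)^{2} = 0 \left(\left(-2 + \frac{2}{3}\right) + 6\right)^{2} = 0 \left(- \frac{4}{3} + 6\right)^{2} = 0 \left(\frac{14}{3}\right)^{2} = 0 \cdot \frac{196}{9} = 0$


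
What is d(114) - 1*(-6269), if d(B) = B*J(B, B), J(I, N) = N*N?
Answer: 1487813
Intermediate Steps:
J(I, N) = N**2
d(B) = B**3 (d(B) = B*B**2 = B**3)
d(114) - 1*(-6269) = 114**3 - 1*(-6269) = 1481544 + 6269 = 1487813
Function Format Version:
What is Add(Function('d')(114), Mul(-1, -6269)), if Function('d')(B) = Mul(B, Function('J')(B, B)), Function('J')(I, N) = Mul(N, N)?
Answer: 1487813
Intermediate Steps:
Function('J')(I, N) = Pow(N, 2)
Function('d')(B) = Pow(B, 3) (Function('d')(B) = Mul(B, Pow(B, 2)) = Pow(B, 3))
Add(Function('d')(114), Mul(-1, -6269)) = Add(Pow(114, 3), Mul(-1, -6269)) = Add(1481544, 6269) = 1487813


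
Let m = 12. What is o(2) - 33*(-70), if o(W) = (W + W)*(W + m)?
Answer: 2366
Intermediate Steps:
o(W) = 2*W*(12 + W) (o(W) = (W + W)*(W + 12) = (2*W)*(12 + W) = 2*W*(12 + W))
o(2) - 33*(-70) = 2*2*(12 + 2) - 33*(-70) = 2*2*14 + 2310 = 56 + 2310 = 2366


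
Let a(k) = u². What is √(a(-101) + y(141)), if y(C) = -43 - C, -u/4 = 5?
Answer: 6*√6 ≈ 14.697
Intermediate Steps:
u = -20 (u = -4*5 = -20)
a(k) = 400 (a(k) = (-20)² = 400)
√(a(-101) + y(141)) = √(400 + (-43 - 1*141)) = √(400 + (-43 - 141)) = √(400 - 184) = √216 = 6*√6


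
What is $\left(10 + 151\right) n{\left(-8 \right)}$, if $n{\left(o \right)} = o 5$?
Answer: $-6440$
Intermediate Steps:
$n{\left(o \right)} = 5 o$
$\left(10 + 151\right) n{\left(-8 \right)} = \left(10 + 151\right) 5 \left(-8\right) = 161 \left(-40\right) = -6440$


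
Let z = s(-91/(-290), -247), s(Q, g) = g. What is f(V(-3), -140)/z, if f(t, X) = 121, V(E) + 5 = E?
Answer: -121/247 ≈ -0.48988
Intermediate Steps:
V(E) = -5 + E
z = -247
f(V(-3), -140)/z = 121/(-247) = 121*(-1/247) = -121/247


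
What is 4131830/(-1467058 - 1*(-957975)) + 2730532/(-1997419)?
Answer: -9643063168926/1016852056777 ≈ -9.4832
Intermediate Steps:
4131830/(-1467058 - 1*(-957975)) + 2730532/(-1997419) = 4131830/(-1467058 + 957975) + 2730532*(-1/1997419) = 4131830/(-509083) - 2730532/1997419 = 4131830*(-1/509083) - 2730532/1997419 = -4131830/509083 - 2730532/1997419 = -9643063168926/1016852056777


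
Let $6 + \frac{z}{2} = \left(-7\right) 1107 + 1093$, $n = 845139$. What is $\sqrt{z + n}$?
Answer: $\sqrt{831815} \approx 912.04$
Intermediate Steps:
$z = -13324$ ($z = -12 + 2 \left(\left(-7\right) 1107 + 1093\right) = -12 + 2 \left(-7749 + 1093\right) = -12 + 2 \left(-6656\right) = -12 - 13312 = -13324$)
$\sqrt{z + n} = \sqrt{-13324 + 845139} = \sqrt{831815}$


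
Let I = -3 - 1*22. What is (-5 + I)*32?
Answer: -960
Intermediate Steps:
I = -25 (I = -3 - 22 = -25)
(-5 + I)*32 = (-5 - 25)*32 = -30*32 = -960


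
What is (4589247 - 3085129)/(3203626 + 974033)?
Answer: 1504118/4177659 ≈ 0.36004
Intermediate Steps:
(4589247 - 3085129)/(3203626 + 974033) = 1504118/4177659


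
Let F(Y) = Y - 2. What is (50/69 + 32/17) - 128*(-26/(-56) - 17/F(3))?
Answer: 17400574/8211 ≈ 2119.2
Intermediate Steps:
F(Y) = -2 + Y
(50/69 + 32/17) - 128*(-26/(-56) - 17/F(3)) = (50/69 + 32/17) - 128*(-26/(-56) - 17/(-2 + 3)) = (50*(1/69) + 32*(1/17)) - 128*(-26*(-1/56) - 17/1) = (50/69 + 32/17) - 128*(13/28 - 17*1) = 3058/1173 - 128*(13/28 - 17) = 3058/1173 - 128*(-463/28) = 3058/1173 + 14816/7 = 17400574/8211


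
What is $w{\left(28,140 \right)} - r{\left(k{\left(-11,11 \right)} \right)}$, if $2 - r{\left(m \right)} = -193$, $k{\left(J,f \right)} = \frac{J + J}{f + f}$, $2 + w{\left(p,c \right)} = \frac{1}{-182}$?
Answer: $- \frac{35855}{182} \approx -197.01$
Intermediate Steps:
$w{\left(p,c \right)} = - \frac{365}{182}$ ($w{\left(p,c \right)} = -2 + \frac{1}{-182} = -2 - \frac{1}{182} = - \frac{365}{182}$)
$k{\left(J,f \right)} = \frac{J}{f}$ ($k{\left(J,f \right)} = \frac{2 J}{2 f} = 2 J \frac{1}{2 f} = \frac{J}{f}$)
$r{\left(m \right)} = 195$ ($r{\left(m \right)} = 2 - -193 = 2 + 193 = 195$)
$w{\left(28,140 \right)} - r{\left(k{\left(-11,11 \right)} \right)} = - \frac{365}{182} - 195 = - \frac{35855}{182}$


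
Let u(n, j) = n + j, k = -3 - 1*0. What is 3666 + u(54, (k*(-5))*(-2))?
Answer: 3690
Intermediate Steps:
k = -3 (k = -3 + 0 = -3)
u(n, j) = j + n
3666 + u(54, (k*(-5))*(-2)) = 3666 + (-3*(-5)*(-2) + 54) = 3666 + (15*(-2) + 54) = 3666 + (-30 + 54) = 3666 + 24 = 3690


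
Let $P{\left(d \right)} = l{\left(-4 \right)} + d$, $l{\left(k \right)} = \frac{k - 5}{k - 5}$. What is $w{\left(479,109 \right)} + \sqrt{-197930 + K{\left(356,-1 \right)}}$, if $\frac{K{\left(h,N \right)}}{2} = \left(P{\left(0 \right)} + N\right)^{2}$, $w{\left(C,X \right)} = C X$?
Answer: $52211 + i \sqrt{197930} \approx 52211.0 + 444.89 i$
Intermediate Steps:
$l{\left(k \right)} = 1$ ($l{\left(k \right)} = \frac{-5 + k}{-5 + k} = 1$)
$P{\left(d \right)} = 1 + d$
$K{\left(h,N \right)} = 2 \left(1 + N\right)^{2}$ ($K{\left(h,N \right)} = 2 \left(\left(1 + 0\right) + N\right)^{2} = 2 \left(1 + N\right)^{2}$)
$w{\left(479,109 \right)} + \sqrt{-197930 + K{\left(356,-1 \right)}} = 479 \cdot 109 + \sqrt{-197930 + 2 \left(1 - 1\right)^{2}} = 52211 + \sqrt{-197930 + 2 \cdot 0^{2}} = 52211 + \sqrt{-197930 + 2 \cdot 0} = 52211 + \sqrt{-197930 + 0} = 52211 + \sqrt{-197930} = 52211 + i \sqrt{197930}$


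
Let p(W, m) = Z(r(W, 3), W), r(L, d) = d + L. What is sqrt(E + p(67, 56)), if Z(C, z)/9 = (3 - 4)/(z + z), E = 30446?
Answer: sqrt(546687170)/134 ≈ 174.49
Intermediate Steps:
r(L, d) = L + d
Z(C, z) = -9/(2*z) (Z(C, z) = 9*((3 - 4)/(z + z)) = 9*(-1/(2*z)) = -9/(2*z))
p(W, m) = -9/(2*W)
sqrt(E + p(67, 56)) = sqrt(30446 - 9/2/67) = sqrt(30446 - 9/2*1/67) = sqrt(30446 - 9/134) = sqrt(4079755/134) = sqrt(546687170)/134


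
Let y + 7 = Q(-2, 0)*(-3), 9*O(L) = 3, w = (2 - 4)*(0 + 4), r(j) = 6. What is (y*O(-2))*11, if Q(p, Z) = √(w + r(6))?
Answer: -77/3 - 11*I*√2 ≈ -25.667 - 15.556*I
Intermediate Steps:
w = -8 (w = -2*4 = -8)
O(L) = ⅓ (O(L) = (⅑)*3 = ⅓)
Q(p, Z) = I*√2 (Q(p, Z) = √(-8 + 6) = √(-2) = I*√2)
y = -7 - 3*I*√2 (y = -7 + (I*√2)*(-3) = -7 - 3*I*√2 ≈ -7.0 - 4.2426*I)
(y*O(-2))*11 = ((-7 - 3*I*√2)*(⅓))*11 = (-7/3 - I*√2)*11 = -77/3 - 11*I*√2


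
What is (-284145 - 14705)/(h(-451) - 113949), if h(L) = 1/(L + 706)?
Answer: 38103375/14528497 ≈ 2.6227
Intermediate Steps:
h(L) = 1/(706 + L)
(-284145 - 14705)/(h(-451) - 113949) = (-284145 - 14705)/(1/(706 - 451) - 113949) = -298850/(1/255 - 113949) = -298850/(-29056994/255) = -298850*(-255/29056994) = 38103375/14528497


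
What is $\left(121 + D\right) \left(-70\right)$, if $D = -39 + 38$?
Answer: $-8400$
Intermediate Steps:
$D = -1$
$\left(121 + D\right) \left(-70\right) = \left(121 - 1\right) \left(-70\right) = 120 \left(-70\right) = -8400$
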